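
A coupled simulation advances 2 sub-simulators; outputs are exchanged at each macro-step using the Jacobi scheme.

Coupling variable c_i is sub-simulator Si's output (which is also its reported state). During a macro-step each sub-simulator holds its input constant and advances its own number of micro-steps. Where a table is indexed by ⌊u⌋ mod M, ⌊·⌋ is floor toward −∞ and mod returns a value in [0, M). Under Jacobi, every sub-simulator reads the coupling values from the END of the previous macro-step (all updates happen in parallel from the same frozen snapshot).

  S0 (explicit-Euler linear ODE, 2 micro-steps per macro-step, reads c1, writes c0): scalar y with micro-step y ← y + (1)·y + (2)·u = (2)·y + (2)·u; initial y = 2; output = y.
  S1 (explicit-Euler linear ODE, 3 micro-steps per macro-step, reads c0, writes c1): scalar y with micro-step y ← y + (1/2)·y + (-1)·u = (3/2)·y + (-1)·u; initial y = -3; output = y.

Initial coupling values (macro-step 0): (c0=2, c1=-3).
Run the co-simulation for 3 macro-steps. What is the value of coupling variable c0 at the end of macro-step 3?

c0 at macro-step 3 = -23789/32

macro 1: S0 reads c1=-3 → after 2×micro: -10; S1 reads c0=2 → after 3×micro: -157/8 ⇒ (c0=-10, c1=-157/8)
macro 2: S0 reads c1=-157/8 → after 2×micro: -631/4; S1 reads c0=-10 → after 3×micro: -1199/64 ⇒ (c0=-631/4, c1=-1199/64)
macro 3: S0 reads c1=-1199/64 → after 2×micro: -23789/32; S1 reads c0=-631/4 → after 3×micro: 351275/512 ⇒ (c0=-23789/32, c1=351275/512)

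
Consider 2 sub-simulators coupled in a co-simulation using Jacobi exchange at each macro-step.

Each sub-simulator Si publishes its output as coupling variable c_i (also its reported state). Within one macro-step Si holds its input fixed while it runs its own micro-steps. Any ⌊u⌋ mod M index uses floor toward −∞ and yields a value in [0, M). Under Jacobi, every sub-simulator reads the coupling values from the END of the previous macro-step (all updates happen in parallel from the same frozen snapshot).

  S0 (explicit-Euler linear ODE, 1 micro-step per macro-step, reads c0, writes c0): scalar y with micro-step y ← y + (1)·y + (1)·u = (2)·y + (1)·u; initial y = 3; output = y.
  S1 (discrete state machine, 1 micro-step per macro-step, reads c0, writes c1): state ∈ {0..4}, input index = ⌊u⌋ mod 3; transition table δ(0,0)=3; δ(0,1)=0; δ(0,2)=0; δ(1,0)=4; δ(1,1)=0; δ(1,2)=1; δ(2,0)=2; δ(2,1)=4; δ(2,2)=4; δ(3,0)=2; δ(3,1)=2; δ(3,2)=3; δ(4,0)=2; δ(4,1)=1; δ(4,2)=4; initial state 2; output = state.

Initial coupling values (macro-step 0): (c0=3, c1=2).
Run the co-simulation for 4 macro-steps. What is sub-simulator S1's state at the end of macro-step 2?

S1 state at macro-step 2 = 2

macro 1: S0 reads c0=3 → after 1×micro: 9; S1 reads c0=3 → after 1×micro: 2 ⇒ (c0=9, c1=2)
macro 2: S0 reads c0=9 → after 1×micro: 27; S1 reads c0=9 → after 1×micro: 2 ⇒ (c0=27, c1=2)
macro 3: S0 reads c0=27 → after 1×micro: 81; S1 reads c0=27 → after 1×micro: 2 ⇒ (c0=81, c1=2)
macro 4: S0 reads c0=81 → after 1×micro: 243; S1 reads c0=81 → after 1×micro: 2 ⇒ (c0=243, c1=2)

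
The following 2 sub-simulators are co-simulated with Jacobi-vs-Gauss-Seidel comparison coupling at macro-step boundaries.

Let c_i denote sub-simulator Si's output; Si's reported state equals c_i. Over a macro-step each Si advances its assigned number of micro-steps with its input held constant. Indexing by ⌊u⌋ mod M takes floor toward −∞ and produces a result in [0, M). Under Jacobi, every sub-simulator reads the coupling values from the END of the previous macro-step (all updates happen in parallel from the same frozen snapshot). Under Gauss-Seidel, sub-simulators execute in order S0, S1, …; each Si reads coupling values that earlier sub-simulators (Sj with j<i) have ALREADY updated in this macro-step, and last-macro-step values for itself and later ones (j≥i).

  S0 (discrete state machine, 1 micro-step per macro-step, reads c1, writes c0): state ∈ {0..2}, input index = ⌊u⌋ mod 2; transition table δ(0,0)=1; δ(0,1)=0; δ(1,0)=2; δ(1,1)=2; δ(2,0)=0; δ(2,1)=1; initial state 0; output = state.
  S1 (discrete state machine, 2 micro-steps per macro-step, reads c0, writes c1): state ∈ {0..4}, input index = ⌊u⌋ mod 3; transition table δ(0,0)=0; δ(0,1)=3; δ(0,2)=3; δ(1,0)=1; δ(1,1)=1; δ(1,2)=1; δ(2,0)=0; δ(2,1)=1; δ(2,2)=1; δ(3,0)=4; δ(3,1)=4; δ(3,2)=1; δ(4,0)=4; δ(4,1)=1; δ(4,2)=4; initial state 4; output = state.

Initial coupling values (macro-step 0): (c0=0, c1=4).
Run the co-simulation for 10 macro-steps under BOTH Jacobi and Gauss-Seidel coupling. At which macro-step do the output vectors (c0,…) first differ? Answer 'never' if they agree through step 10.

[Jacobi] macro 1: S0 reads c1=4 → after 1×micro: 1; S1 reads c0=0 → after 2×micro: 4 ⇒ (c0=1, c1=4)
[Jacobi] macro 2: S0 reads c1=4 → after 1×micro: 2; S1 reads c0=1 → after 2×micro: 1 ⇒ (c0=2, c1=1)
[Jacobi] macro 3: S0 reads c1=1 → after 1×micro: 1; S1 reads c0=2 → after 2×micro: 1 ⇒ (c0=1, c1=1)
[Jacobi] macro 4: S0 reads c1=1 → after 1×micro: 2; S1 reads c0=1 → after 2×micro: 1 ⇒ (c0=2, c1=1)
[Jacobi] macro 5: S0 reads c1=1 → after 1×micro: 1; S1 reads c0=2 → after 2×micro: 1 ⇒ (c0=1, c1=1)
[Jacobi] macro 6: S0 reads c1=1 → after 1×micro: 2; S1 reads c0=1 → after 2×micro: 1 ⇒ (c0=2, c1=1)
[Jacobi] macro 7: S0 reads c1=1 → after 1×micro: 1; S1 reads c0=2 → after 2×micro: 1 ⇒ (c0=1, c1=1)
[Jacobi] macro 8: S0 reads c1=1 → after 1×micro: 2; S1 reads c0=1 → after 2×micro: 1 ⇒ (c0=2, c1=1)
[Jacobi] macro 9: S0 reads c1=1 → after 1×micro: 1; S1 reads c0=2 → after 2×micro: 1 ⇒ (c0=1, c1=1)
[Jacobi] macro 10: S0 reads c1=1 → after 1×micro: 2; S1 reads c0=1 → after 2×micro: 1 ⇒ (c0=2, c1=1)
[Gauss-Seidel] macro 1: S0 reads c1=4 → after 1×micro: 1; S1 reads c0=1 → after 2×micro: 1 ⇒ (c0=1, c1=1)
[Gauss-Seidel] macro 2: S0 reads c1=1 → after 1×micro: 2; S1 reads c0=2 → after 2×micro: 1 ⇒ (c0=2, c1=1)
[Gauss-Seidel] macro 3: S0 reads c1=1 → after 1×micro: 1; S1 reads c0=1 → after 2×micro: 1 ⇒ (c0=1, c1=1)
[Gauss-Seidel] macro 4: S0 reads c1=1 → after 1×micro: 2; S1 reads c0=2 → after 2×micro: 1 ⇒ (c0=2, c1=1)
[Gauss-Seidel] macro 5: S0 reads c1=1 → after 1×micro: 1; S1 reads c0=1 → after 2×micro: 1 ⇒ (c0=1, c1=1)
[Gauss-Seidel] macro 6: S0 reads c1=1 → after 1×micro: 2; S1 reads c0=2 → after 2×micro: 1 ⇒ (c0=2, c1=1)
[Gauss-Seidel] macro 7: S0 reads c1=1 → after 1×micro: 1; S1 reads c0=1 → after 2×micro: 1 ⇒ (c0=1, c1=1)
[Gauss-Seidel] macro 8: S0 reads c1=1 → after 1×micro: 2; S1 reads c0=2 → after 2×micro: 1 ⇒ (c0=2, c1=1)
[Gauss-Seidel] macro 9: S0 reads c1=1 → after 1×micro: 1; S1 reads c0=1 → after 2×micro: 1 ⇒ (c0=1, c1=1)
[Gauss-Seidel] macro 10: S0 reads c1=1 → after 1×micro: 2; S1 reads c0=2 → after 2×micro: 1 ⇒ (c0=2, c1=1)

first divergence at macro-step: 1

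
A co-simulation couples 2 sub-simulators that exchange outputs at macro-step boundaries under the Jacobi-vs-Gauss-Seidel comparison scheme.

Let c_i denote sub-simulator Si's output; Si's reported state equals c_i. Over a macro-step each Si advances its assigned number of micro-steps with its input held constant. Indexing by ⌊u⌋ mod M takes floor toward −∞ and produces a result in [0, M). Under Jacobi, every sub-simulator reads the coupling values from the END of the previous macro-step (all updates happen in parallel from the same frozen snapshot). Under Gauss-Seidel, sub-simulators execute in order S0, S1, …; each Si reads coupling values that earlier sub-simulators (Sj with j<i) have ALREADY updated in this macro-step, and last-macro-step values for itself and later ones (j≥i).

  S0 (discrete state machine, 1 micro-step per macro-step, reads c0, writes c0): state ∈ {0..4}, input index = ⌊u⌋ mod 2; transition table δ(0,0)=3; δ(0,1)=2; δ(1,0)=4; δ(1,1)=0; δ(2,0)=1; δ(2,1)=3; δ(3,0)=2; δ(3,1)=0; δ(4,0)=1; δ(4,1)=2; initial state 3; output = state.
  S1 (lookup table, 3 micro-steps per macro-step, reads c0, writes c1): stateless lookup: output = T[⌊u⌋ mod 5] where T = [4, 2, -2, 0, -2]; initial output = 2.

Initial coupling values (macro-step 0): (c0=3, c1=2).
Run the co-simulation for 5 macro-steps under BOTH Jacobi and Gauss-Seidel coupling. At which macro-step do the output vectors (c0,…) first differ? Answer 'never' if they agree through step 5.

first divergence at macro-step: 1

[Jacobi] macro 1: S0 reads c0=3 → after 1×micro: 0; S1 reads c0=3 → after 3×micro: 0 ⇒ (c0=0, c1=0)
[Jacobi] macro 2: S0 reads c0=0 → after 1×micro: 3; S1 reads c0=0 → after 3×micro: 4 ⇒ (c0=3, c1=4)
[Jacobi] macro 3: S0 reads c0=3 → after 1×micro: 0; S1 reads c0=3 → after 3×micro: 0 ⇒ (c0=0, c1=0)
[Jacobi] macro 4: S0 reads c0=0 → after 1×micro: 3; S1 reads c0=0 → after 3×micro: 4 ⇒ (c0=3, c1=4)
[Jacobi] macro 5: S0 reads c0=3 → after 1×micro: 0; S1 reads c0=3 → after 3×micro: 0 ⇒ (c0=0, c1=0)
[Gauss-Seidel] macro 1: S0 reads c0=3 → after 1×micro: 0; S1 reads c0=0 → after 3×micro: 4 ⇒ (c0=0, c1=4)
[Gauss-Seidel] macro 2: S0 reads c0=0 → after 1×micro: 3; S1 reads c0=3 → after 3×micro: 0 ⇒ (c0=3, c1=0)
[Gauss-Seidel] macro 3: S0 reads c0=3 → after 1×micro: 0; S1 reads c0=0 → after 3×micro: 4 ⇒ (c0=0, c1=4)
[Gauss-Seidel] macro 4: S0 reads c0=0 → after 1×micro: 3; S1 reads c0=3 → after 3×micro: 0 ⇒ (c0=3, c1=0)
[Gauss-Seidel] macro 5: S0 reads c0=3 → after 1×micro: 0; S1 reads c0=0 → after 3×micro: 4 ⇒ (c0=0, c1=4)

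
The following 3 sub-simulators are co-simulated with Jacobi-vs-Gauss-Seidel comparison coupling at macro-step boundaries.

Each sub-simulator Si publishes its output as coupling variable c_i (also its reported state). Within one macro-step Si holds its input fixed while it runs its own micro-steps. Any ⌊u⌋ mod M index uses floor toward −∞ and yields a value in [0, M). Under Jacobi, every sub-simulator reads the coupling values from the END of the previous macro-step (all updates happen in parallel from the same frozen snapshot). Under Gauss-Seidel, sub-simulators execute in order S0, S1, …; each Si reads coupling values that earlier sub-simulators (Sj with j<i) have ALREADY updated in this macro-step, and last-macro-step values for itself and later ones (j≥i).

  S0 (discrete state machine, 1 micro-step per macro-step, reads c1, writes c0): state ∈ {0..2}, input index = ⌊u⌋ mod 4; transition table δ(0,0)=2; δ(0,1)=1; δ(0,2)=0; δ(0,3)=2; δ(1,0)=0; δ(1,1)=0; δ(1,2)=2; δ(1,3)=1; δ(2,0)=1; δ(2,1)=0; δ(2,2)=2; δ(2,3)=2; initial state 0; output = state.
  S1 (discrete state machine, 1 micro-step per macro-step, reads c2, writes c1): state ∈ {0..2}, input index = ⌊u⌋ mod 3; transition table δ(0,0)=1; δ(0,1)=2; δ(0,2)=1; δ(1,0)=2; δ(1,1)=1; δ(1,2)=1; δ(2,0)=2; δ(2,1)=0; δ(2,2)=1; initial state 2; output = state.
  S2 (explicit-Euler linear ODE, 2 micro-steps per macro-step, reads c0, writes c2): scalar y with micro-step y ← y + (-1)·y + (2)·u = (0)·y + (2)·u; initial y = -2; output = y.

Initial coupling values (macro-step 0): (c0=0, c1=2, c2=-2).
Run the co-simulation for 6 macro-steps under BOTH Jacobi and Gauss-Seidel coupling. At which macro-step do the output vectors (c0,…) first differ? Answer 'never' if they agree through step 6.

[Jacobi] macro 1: S0 reads c1=2 → after 1×micro: 0; S1 reads c2=-2 → after 1×micro: 0; S2 reads c0=0 → after 2×micro: 0 ⇒ (c0=0, c1=0, c2=0)
[Jacobi] macro 2: S0 reads c1=0 → after 1×micro: 2; S1 reads c2=0 → after 1×micro: 1; S2 reads c0=0 → after 2×micro: 0 ⇒ (c0=2, c1=1, c2=0)
[Jacobi] macro 3: S0 reads c1=1 → after 1×micro: 0; S1 reads c2=0 → after 1×micro: 2; S2 reads c0=2 → after 2×micro: 4 ⇒ (c0=0, c1=2, c2=4)
[Jacobi] macro 4: S0 reads c1=2 → after 1×micro: 0; S1 reads c2=4 → after 1×micro: 0; S2 reads c0=0 → after 2×micro: 0 ⇒ (c0=0, c1=0, c2=0)
[Jacobi] macro 5: S0 reads c1=0 → after 1×micro: 2; S1 reads c2=0 → after 1×micro: 1; S2 reads c0=0 → after 2×micro: 0 ⇒ (c0=2, c1=1, c2=0)
[Jacobi] macro 6: S0 reads c1=1 → after 1×micro: 0; S1 reads c2=0 → after 1×micro: 2; S2 reads c0=2 → after 2×micro: 4 ⇒ (c0=0, c1=2, c2=4)
[Gauss-Seidel] macro 1: S0 reads c1=2 → after 1×micro: 0; S1 reads c2=-2 → after 1×micro: 0; S2 reads c0=0 → after 2×micro: 0 ⇒ (c0=0, c1=0, c2=0)
[Gauss-Seidel] macro 2: S0 reads c1=0 → after 1×micro: 2; S1 reads c2=0 → after 1×micro: 1; S2 reads c0=2 → after 2×micro: 4 ⇒ (c0=2, c1=1, c2=4)
[Gauss-Seidel] macro 3: S0 reads c1=1 → after 1×micro: 0; S1 reads c2=4 → after 1×micro: 1; S2 reads c0=0 → after 2×micro: 0 ⇒ (c0=0, c1=1, c2=0)
[Gauss-Seidel] macro 4: S0 reads c1=1 → after 1×micro: 1; S1 reads c2=0 → after 1×micro: 2; S2 reads c0=1 → after 2×micro: 2 ⇒ (c0=1, c1=2, c2=2)
[Gauss-Seidel] macro 5: S0 reads c1=2 → after 1×micro: 2; S1 reads c2=2 → after 1×micro: 1; S2 reads c0=2 → after 2×micro: 4 ⇒ (c0=2, c1=1, c2=4)
[Gauss-Seidel] macro 6: S0 reads c1=1 → after 1×micro: 0; S1 reads c2=4 → after 1×micro: 1; S2 reads c0=0 → after 2×micro: 0 ⇒ (c0=0, c1=1, c2=0)

first divergence at macro-step: 2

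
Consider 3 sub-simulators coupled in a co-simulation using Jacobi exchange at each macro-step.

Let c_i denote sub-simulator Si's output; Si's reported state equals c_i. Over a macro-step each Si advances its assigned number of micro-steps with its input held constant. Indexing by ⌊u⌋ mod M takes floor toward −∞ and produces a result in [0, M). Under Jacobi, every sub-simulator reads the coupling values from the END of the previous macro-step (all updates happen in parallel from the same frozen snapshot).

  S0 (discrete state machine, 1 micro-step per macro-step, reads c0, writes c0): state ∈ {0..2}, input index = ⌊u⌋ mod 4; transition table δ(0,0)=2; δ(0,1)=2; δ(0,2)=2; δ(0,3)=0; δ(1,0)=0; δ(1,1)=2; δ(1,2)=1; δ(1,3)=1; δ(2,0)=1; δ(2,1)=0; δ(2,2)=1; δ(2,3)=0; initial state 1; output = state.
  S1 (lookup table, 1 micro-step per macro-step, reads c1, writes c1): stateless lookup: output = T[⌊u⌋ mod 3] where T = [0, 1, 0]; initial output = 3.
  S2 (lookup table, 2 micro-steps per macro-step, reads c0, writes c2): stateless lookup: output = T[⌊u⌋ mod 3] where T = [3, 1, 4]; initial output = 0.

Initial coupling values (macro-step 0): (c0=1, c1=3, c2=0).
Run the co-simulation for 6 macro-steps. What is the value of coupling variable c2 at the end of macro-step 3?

c2 at macro-step 3 = 1

macro 1: S0 reads c0=1 → after 1×micro: 2; S1 reads c1=3 → after 1×micro: 0; S2 reads c0=1 → after 2×micro: 1 ⇒ (c0=2, c1=0, c2=1)
macro 2: S0 reads c0=2 → after 1×micro: 1; S1 reads c1=0 → after 1×micro: 0; S2 reads c0=2 → after 2×micro: 4 ⇒ (c0=1, c1=0, c2=4)
macro 3: S0 reads c0=1 → after 1×micro: 2; S1 reads c1=0 → after 1×micro: 0; S2 reads c0=1 → after 2×micro: 1 ⇒ (c0=2, c1=0, c2=1)
macro 4: S0 reads c0=2 → after 1×micro: 1; S1 reads c1=0 → after 1×micro: 0; S2 reads c0=2 → after 2×micro: 4 ⇒ (c0=1, c1=0, c2=4)
macro 5: S0 reads c0=1 → after 1×micro: 2; S1 reads c1=0 → after 1×micro: 0; S2 reads c0=1 → after 2×micro: 1 ⇒ (c0=2, c1=0, c2=1)
macro 6: S0 reads c0=2 → after 1×micro: 1; S1 reads c1=0 → after 1×micro: 0; S2 reads c0=2 → after 2×micro: 4 ⇒ (c0=1, c1=0, c2=4)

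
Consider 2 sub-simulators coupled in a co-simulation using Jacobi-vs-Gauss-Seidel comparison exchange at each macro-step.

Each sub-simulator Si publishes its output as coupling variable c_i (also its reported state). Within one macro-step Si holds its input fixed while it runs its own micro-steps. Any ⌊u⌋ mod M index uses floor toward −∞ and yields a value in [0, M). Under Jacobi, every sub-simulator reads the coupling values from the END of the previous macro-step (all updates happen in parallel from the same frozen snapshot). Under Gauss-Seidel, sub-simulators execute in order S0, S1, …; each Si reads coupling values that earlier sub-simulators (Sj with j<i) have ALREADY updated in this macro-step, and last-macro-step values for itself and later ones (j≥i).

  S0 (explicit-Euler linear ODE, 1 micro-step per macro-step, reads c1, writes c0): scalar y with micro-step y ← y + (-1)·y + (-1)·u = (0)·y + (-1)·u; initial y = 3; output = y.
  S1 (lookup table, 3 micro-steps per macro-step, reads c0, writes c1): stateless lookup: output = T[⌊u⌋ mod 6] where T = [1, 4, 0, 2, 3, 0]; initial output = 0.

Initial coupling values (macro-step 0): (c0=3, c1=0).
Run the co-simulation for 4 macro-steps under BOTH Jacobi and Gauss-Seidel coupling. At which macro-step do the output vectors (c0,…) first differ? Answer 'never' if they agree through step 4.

first divergence at macro-step: 1

[Jacobi] macro 1: S0 reads c1=0 → after 1×micro: 0; S1 reads c0=3 → after 3×micro: 2 ⇒ (c0=0, c1=2)
[Jacobi] macro 2: S0 reads c1=2 → after 1×micro: -2; S1 reads c0=0 → after 3×micro: 1 ⇒ (c0=-2, c1=1)
[Jacobi] macro 3: S0 reads c1=1 → after 1×micro: -1; S1 reads c0=-2 → after 3×micro: 3 ⇒ (c0=-1, c1=3)
[Jacobi] macro 4: S0 reads c1=3 → after 1×micro: -3; S1 reads c0=-1 → after 3×micro: 0 ⇒ (c0=-3, c1=0)
[Gauss-Seidel] macro 1: S0 reads c1=0 → after 1×micro: 0; S1 reads c0=0 → after 3×micro: 1 ⇒ (c0=0, c1=1)
[Gauss-Seidel] macro 2: S0 reads c1=1 → after 1×micro: -1; S1 reads c0=-1 → after 3×micro: 0 ⇒ (c0=-1, c1=0)
[Gauss-Seidel] macro 3: S0 reads c1=0 → after 1×micro: 0; S1 reads c0=0 → after 3×micro: 1 ⇒ (c0=0, c1=1)
[Gauss-Seidel] macro 4: S0 reads c1=1 → after 1×micro: -1; S1 reads c0=-1 → after 3×micro: 0 ⇒ (c0=-1, c1=0)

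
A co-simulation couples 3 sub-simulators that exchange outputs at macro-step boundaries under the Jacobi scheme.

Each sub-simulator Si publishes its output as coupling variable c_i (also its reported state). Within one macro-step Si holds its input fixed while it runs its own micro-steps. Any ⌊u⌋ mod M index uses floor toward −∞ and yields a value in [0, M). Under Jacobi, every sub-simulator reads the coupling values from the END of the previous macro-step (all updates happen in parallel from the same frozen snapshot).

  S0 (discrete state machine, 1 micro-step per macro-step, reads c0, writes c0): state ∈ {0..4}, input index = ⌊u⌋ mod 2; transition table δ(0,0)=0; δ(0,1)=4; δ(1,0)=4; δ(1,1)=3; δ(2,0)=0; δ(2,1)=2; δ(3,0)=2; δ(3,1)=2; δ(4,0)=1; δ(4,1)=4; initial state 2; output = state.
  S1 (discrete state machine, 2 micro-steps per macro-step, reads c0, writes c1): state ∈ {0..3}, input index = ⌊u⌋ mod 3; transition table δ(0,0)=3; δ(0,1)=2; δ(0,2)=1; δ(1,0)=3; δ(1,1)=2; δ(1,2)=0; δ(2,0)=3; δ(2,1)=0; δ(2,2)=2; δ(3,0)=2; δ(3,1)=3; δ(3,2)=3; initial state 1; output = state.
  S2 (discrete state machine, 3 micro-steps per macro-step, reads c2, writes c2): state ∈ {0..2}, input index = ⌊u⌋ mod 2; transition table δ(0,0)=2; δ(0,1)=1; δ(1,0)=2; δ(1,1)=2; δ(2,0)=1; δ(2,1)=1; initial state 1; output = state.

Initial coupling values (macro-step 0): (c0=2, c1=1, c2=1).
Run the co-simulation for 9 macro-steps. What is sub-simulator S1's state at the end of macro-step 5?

macro 1: S0 reads c0=2 → after 1×micro: 0; S1 reads c0=2 → after 2×micro: 1; S2 reads c2=1 → after 3×micro: 2 ⇒ (c0=0, c1=1, c2=2)
macro 2: S0 reads c0=0 → after 1×micro: 0; S1 reads c0=0 → after 2×micro: 2; S2 reads c2=2 → after 3×micro: 1 ⇒ (c0=0, c1=2, c2=1)
macro 3: S0 reads c0=0 → after 1×micro: 0; S1 reads c0=0 → after 2×micro: 2; S2 reads c2=1 → after 3×micro: 2 ⇒ (c0=0, c1=2, c2=2)
macro 4: S0 reads c0=0 → after 1×micro: 0; S1 reads c0=0 → after 2×micro: 2; S2 reads c2=2 → after 3×micro: 1 ⇒ (c0=0, c1=2, c2=1)
macro 5: S0 reads c0=0 → after 1×micro: 0; S1 reads c0=0 → after 2×micro: 2; S2 reads c2=1 → after 3×micro: 2 ⇒ (c0=0, c1=2, c2=2)
macro 6: S0 reads c0=0 → after 1×micro: 0; S1 reads c0=0 → after 2×micro: 2; S2 reads c2=2 → after 3×micro: 1 ⇒ (c0=0, c1=2, c2=1)
macro 7: S0 reads c0=0 → after 1×micro: 0; S1 reads c0=0 → after 2×micro: 2; S2 reads c2=1 → after 3×micro: 2 ⇒ (c0=0, c1=2, c2=2)
macro 8: S0 reads c0=0 → after 1×micro: 0; S1 reads c0=0 → after 2×micro: 2; S2 reads c2=2 → after 3×micro: 1 ⇒ (c0=0, c1=2, c2=1)
macro 9: S0 reads c0=0 → after 1×micro: 0; S1 reads c0=0 → after 2×micro: 2; S2 reads c2=1 → after 3×micro: 2 ⇒ (c0=0, c1=2, c2=2)

S1 state at macro-step 5 = 2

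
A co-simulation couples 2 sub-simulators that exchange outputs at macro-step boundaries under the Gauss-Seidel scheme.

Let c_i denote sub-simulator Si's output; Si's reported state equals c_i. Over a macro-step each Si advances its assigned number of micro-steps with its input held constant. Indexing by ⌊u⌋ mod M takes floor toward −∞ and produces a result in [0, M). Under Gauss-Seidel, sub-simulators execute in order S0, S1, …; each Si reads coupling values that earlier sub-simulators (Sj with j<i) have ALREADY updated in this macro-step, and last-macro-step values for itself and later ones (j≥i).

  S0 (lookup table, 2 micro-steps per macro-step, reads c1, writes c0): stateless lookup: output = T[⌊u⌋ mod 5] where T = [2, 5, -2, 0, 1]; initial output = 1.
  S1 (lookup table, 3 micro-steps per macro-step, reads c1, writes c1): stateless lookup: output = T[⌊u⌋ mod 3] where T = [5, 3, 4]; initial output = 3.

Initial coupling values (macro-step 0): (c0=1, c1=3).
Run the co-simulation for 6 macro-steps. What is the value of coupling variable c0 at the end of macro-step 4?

macro 1: S0 reads c1=3 → after 2×micro: 0; S1 reads c1=3 → after 3×micro: 5 ⇒ (c0=0, c1=5)
macro 2: S0 reads c1=5 → after 2×micro: 2; S1 reads c1=5 → after 3×micro: 4 ⇒ (c0=2, c1=4)
macro 3: S0 reads c1=4 → after 2×micro: 1; S1 reads c1=4 → after 3×micro: 3 ⇒ (c0=1, c1=3)
macro 4: S0 reads c1=3 → after 2×micro: 0; S1 reads c1=3 → after 3×micro: 5 ⇒ (c0=0, c1=5)
macro 5: S0 reads c1=5 → after 2×micro: 2; S1 reads c1=5 → after 3×micro: 4 ⇒ (c0=2, c1=4)
macro 6: S0 reads c1=4 → after 2×micro: 1; S1 reads c1=4 → after 3×micro: 3 ⇒ (c0=1, c1=3)

c0 at macro-step 4 = 0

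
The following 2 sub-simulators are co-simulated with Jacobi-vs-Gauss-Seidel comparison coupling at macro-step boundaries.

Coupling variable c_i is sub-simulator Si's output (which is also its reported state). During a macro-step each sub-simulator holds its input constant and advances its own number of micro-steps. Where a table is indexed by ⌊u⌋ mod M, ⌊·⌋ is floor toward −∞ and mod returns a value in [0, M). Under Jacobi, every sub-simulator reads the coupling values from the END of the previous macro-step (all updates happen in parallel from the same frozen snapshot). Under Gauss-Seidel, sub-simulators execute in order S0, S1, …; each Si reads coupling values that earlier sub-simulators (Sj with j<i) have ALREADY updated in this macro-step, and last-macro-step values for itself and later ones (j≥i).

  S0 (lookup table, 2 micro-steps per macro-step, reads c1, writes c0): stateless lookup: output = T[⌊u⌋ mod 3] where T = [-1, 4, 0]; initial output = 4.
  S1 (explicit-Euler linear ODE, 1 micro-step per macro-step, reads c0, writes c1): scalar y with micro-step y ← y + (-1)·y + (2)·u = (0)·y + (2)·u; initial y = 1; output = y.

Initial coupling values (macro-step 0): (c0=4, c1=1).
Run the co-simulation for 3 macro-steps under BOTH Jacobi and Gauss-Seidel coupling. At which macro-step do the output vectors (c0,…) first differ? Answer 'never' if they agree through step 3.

[Jacobi] macro 1: S0 reads c1=1 → after 2×micro: 4; S1 reads c0=4 → after 1×micro: 8 ⇒ (c0=4, c1=8)
[Jacobi] macro 2: S0 reads c1=8 → after 2×micro: 0; S1 reads c0=4 → after 1×micro: 8 ⇒ (c0=0, c1=8)
[Jacobi] macro 3: S0 reads c1=8 → after 2×micro: 0; S1 reads c0=0 → after 1×micro: 0 ⇒ (c0=0, c1=0)
[Gauss-Seidel] macro 1: S0 reads c1=1 → after 2×micro: 4; S1 reads c0=4 → after 1×micro: 8 ⇒ (c0=4, c1=8)
[Gauss-Seidel] macro 2: S0 reads c1=8 → after 2×micro: 0; S1 reads c0=0 → after 1×micro: 0 ⇒ (c0=0, c1=0)
[Gauss-Seidel] macro 3: S0 reads c1=0 → after 2×micro: -1; S1 reads c0=-1 → after 1×micro: -2 ⇒ (c0=-1, c1=-2)

first divergence at macro-step: 2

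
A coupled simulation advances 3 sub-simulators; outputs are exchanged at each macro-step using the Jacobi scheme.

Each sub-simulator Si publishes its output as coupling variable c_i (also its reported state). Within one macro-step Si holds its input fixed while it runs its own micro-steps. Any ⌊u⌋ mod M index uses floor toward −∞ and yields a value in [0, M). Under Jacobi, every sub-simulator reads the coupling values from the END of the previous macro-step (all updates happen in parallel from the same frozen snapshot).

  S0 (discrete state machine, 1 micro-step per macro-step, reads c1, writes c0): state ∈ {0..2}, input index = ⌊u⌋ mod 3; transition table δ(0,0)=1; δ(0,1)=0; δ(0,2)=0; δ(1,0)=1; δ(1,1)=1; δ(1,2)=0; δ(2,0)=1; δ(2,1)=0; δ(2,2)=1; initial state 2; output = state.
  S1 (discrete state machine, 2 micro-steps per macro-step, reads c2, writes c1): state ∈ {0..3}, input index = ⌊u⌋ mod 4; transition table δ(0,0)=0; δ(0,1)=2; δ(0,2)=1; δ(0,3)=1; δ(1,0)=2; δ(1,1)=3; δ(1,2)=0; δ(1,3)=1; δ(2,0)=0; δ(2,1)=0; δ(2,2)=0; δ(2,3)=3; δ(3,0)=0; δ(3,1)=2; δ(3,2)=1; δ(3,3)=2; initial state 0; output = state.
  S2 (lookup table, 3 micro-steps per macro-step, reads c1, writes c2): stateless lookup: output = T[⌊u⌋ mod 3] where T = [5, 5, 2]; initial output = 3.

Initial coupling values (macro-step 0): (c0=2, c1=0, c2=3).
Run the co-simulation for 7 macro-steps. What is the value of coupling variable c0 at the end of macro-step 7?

c0 at macro-step 7 = 0

macro 1: S0 reads c1=0 → after 1×micro: 1; S1 reads c2=3 → after 2×micro: 1; S2 reads c1=0 → after 3×micro: 5 ⇒ (c0=1, c1=1, c2=5)
macro 2: S0 reads c1=1 → after 1×micro: 1; S1 reads c2=5 → after 2×micro: 2; S2 reads c1=1 → after 3×micro: 5 ⇒ (c0=1, c1=2, c2=5)
macro 3: S0 reads c1=2 → after 1×micro: 0; S1 reads c2=5 → after 2×micro: 2; S2 reads c1=2 → after 3×micro: 2 ⇒ (c0=0, c1=2, c2=2)
macro 4: S0 reads c1=2 → after 1×micro: 0; S1 reads c2=2 → after 2×micro: 1; S2 reads c1=2 → after 3×micro: 2 ⇒ (c0=0, c1=1, c2=2)
macro 5: S0 reads c1=1 → after 1×micro: 0; S1 reads c2=2 → after 2×micro: 1; S2 reads c1=1 → after 3×micro: 5 ⇒ (c0=0, c1=1, c2=5)
macro 6: S0 reads c1=1 → after 1×micro: 0; S1 reads c2=5 → after 2×micro: 2; S2 reads c1=1 → after 3×micro: 5 ⇒ (c0=0, c1=2, c2=5)
macro 7: S0 reads c1=2 → after 1×micro: 0; S1 reads c2=5 → after 2×micro: 2; S2 reads c1=2 → after 3×micro: 2 ⇒ (c0=0, c1=2, c2=2)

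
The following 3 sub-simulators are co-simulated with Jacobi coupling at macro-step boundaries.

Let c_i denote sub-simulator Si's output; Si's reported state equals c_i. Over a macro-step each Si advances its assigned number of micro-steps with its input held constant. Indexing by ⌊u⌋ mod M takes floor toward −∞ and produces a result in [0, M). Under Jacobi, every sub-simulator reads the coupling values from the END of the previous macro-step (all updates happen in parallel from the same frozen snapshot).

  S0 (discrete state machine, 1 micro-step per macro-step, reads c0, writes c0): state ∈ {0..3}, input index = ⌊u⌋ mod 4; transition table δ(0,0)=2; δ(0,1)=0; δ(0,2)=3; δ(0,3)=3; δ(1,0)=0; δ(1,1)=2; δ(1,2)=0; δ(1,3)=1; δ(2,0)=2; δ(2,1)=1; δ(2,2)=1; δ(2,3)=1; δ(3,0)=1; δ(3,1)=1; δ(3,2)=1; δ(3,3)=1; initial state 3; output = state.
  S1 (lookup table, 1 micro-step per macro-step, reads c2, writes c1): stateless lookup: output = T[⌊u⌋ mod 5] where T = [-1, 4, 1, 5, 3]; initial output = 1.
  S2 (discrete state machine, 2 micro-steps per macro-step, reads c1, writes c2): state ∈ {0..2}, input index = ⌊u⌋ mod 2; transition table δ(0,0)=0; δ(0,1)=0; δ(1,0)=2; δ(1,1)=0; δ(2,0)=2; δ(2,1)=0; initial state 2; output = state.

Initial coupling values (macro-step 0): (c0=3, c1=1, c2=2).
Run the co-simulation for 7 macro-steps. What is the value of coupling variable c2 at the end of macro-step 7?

macro 1: S0 reads c0=3 → after 1×micro: 1; S1 reads c2=2 → after 1×micro: 1; S2 reads c1=1 → after 2×micro: 0 ⇒ (c0=1, c1=1, c2=0)
macro 2: S0 reads c0=1 → after 1×micro: 2; S1 reads c2=0 → after 1×micro: -1; S2 reads c1=1 → after 2×micro: 0 ⇒ (c0=2, c1=-1, c2=0)
macro 3: S0 reads c0=2 → after 1×micro: 1; S1 reads c2=0 → after 1×micro: -1; S2 reads c1=-1 → after 2×micro: 0 ⇒ (c0=1, c1=-1, c2=0)
macro 4: S0 reads c0=1 → after 1×micro: 2; S1 reads c2=0 → after 1×micro: -1; S2 reads c1=-1 → after 2×micro: 0 ⇒ (c0=2, c1=-1, c2=0)
macro 5: S0 reads c0=2 → after 1×micro: 1; S1 reads c2=0 → after 1×micro: -1; S2 reads c1=-1 → after 2×micro: 0 ⇒ (c0=1, c1=-1, c2=0)
macro 6: S0 reads c0=1 → after 1×micro: 2; S1 reads c2=0 → after 1×micro: -1; S2 reads c1=-1 → after 2×micro: 0 ⇒ (c0=2, c1=-1, c2=0)
macro 7: S0 reads c0=2 → after 1×micro: 1; S1 reads c2=0 → after 1×micro: -1; S2 reads c1=-1 → after 2×micro: 0 ⇒ (c0=1, c1=-1, c2=0)

c2 at macro-step 7 = 0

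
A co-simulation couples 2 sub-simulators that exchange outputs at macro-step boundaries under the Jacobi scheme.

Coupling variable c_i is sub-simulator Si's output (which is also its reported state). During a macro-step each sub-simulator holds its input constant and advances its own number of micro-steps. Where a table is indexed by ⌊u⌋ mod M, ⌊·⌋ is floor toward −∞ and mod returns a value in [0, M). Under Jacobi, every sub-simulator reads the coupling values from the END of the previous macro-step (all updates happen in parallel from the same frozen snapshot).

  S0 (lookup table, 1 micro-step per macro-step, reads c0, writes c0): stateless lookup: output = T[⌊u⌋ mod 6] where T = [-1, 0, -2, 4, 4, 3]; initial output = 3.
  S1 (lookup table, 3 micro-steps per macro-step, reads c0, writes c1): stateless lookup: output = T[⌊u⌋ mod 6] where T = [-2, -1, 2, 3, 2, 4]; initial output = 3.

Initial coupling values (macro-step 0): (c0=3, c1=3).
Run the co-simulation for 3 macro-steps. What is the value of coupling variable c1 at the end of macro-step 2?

macro 1: S0 reads c0=3 → after 1×micro: 4; S1 reads c0=3 → after 3×micro: 3 ⇒ (c0=4, c1=3)
macro 2: S0 reads c0=4 → after 1×micro: 4; S1 reads c0=4 → after 3×micro: 2 ⇒ (c0=4, c1=2)
macro 3: S0 reads c0=4 → after 1×micro: 4; S1 reads c0=4 → after 3×micro: 2 ⇒ (c0=4, c1=2)

c1 at macro-step 2 = 2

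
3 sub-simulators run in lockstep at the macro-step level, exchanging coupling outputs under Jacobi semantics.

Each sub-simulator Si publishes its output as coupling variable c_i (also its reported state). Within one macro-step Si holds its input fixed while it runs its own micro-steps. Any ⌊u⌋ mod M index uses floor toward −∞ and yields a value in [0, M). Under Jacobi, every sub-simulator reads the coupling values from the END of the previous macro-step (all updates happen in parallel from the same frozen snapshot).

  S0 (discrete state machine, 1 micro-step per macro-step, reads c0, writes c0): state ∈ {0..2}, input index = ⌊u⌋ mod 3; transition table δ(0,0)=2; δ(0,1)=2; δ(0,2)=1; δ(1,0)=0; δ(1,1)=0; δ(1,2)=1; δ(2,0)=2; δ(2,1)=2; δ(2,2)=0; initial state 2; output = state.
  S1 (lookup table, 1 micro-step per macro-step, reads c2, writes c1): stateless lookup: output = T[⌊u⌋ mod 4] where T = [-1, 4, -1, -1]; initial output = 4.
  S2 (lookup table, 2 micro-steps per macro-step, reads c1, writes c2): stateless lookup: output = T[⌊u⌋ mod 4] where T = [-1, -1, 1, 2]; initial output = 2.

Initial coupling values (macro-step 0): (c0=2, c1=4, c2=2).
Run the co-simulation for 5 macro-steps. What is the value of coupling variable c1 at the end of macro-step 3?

c1 at macro-step 3 = -1

macro 1: S0 reads c0=2 → after 1×micro: 0; S1 reads c2=2 → after 1×micro: -1; S2 reads c1=4 → after 2×micro: -1 ⇒ (c0=0, c1=-1, c2=-1)
macro 2: S0 reads c0=0 → after 1×micro: 2; S1 reads c2=-1 → after 1×micro: -1; S2 reads c1=-1 → after 2×micro: 2 ⇒ (c0=2, c1=-1, c2=2)
macro 3: S0 reads c0=2 → after 1×micro: 0; S1 reads c2=2 → after 1×micro: -1; S2 reads c1=-1 → after 2×micro: 2 ⇒ (c0=0, c1=-1, c2=2)
macro 4: S0 reads c0=0 → after 1×micro: 2; S1 reads c2=2 → after 1×micro: -1; S2 reads c1=-1 → after 2×micro: 2 ⇒ (c0=2, c1=-1, c2=2)
macro 5: S0 reads c0=2 → after 1×micro: 0; S1 reads c2=2 → after 1×micro: -1; S2 reads c1=-1 → after 2×micro: 2 ⇒ (c0=0, c1=-1, c2=2)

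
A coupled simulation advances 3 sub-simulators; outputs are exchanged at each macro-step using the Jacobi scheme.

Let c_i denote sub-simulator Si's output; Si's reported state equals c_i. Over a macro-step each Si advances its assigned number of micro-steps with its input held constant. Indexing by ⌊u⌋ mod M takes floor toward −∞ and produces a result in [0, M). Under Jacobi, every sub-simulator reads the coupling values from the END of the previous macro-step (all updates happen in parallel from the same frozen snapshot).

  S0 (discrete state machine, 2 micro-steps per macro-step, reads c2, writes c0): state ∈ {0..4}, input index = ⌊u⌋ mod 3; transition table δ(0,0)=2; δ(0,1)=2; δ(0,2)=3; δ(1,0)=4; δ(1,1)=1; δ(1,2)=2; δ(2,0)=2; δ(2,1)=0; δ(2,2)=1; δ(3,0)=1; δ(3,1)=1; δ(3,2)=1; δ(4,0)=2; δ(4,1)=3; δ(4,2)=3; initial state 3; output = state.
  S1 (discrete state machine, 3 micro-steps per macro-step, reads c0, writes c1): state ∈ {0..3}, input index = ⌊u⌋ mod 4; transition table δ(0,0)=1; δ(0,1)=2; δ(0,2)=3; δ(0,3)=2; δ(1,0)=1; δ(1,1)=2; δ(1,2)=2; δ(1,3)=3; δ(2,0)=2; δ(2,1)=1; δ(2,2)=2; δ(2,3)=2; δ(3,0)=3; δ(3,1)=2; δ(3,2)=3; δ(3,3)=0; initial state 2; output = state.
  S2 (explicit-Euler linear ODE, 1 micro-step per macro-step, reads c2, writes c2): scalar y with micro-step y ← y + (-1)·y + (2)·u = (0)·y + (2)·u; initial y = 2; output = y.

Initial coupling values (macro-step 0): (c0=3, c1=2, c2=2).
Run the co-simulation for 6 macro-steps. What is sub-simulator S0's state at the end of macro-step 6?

macro 1: S0 reads c2=2 → after 2×micro: 2; S1 reads c0=3 → after 3×micro: 2; S2 reads c2=2 → after 1×micro: 4 ⇒ (c0=2, c1=2, c2=4)
macro 2: S0 reads c2=4 → after 2×micro: 2; S1 reads c0=2 → after 3×micro: 2; S2 reads c2=4 → after 1×micro: 8 ⇒ (c0=2, c1=2, c2=8)
macro 3: S0 reads c2=8 → after 2×micro: 2; S1 reads c0=2 → after 3×micro: 2; S2 reads c2=8 → after 1×micro: 16 ⇒ (c0=2, c1=2, c2=16)
macro 4: S0 reads c2=16 → after 2×micro: 2; S1 reads c0=2 → after 3×micro: 2; S2 reads c2=16 → after 1×micro: 32 ⇒ (c0=2, c1=2, c2=32)
macro 5: S0 reads c2=32 → after 2×micro: 2; S1 reads c0=2 → after 3×micro: 2; S2 reads c2=32 → after 1×micro: 64 ⇒ (c0=2, c1=2, c2=64)
macro 6: S0 reads c2=64 → after 2×micro: 2; S1 reads c0=2 → after 3×micro: 2; S2 reads c2=64 → after 1×micro: 128 ⇒ (c0=2, c1=2, c2=128)

S0 state at macro-step 6 = 2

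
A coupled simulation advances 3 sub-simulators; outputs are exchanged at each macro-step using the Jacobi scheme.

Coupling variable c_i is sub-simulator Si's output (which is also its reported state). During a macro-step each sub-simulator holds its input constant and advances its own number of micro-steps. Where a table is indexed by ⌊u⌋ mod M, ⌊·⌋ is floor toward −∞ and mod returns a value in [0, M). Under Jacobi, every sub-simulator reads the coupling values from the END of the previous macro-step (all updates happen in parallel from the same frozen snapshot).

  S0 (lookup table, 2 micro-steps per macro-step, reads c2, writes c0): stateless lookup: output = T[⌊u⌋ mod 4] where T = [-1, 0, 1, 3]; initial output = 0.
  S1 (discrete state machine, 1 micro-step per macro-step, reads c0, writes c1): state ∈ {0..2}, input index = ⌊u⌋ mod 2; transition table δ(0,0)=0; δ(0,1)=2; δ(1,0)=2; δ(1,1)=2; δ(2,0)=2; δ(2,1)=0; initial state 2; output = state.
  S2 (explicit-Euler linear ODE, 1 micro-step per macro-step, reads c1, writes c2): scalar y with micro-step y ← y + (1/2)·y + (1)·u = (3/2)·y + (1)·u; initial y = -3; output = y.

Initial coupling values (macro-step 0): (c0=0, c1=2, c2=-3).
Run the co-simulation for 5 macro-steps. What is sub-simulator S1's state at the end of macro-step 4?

S1 state at macro-step 4 = 0

macro 1: S0 reads c2=-3 → after 2×micro: 0; S1 reads c0=0 → after 1×micro: 2; S2 reads c1=2 → after 1×micro: -5/2 ⇒ (c0=0, c1=2, c2=-5/2)
macro 2: S0 reads c2=-5/2 → after 2×micro: 0; S1 reads c0=0 → after 1×micro: 2; S2 reads c1=2 → after 1×micro: -7/4 ⇒ (c0=0, c1=2, c2=-7/4)
macro 3: S0 reads c2=-7/4 → after 2×micro: 1; S1 reads c0=0 → after 1×micro: 2; S2 reads c1=2 → after 1×micro: -5/8 ⇒ (c0=1, c1=2, c2=-5/8)
macro 4: S0 reads c2=-5/8 → after 2×micro: 3; S1 reads c0=1 → after 1×micro: 0; S2 reads c1=2 → after 1×micro: 17/16 ⇒ (c0=3, c1=0, c2=17/16)
macro 5: S0 reads c2=17/16 → after 2×micro: 0; S1 reads c0=3 → after 1×micro: 2; S2 reads c1=0 → after 1×micro: 51/32 ⇒ (c0=0, c1=2, c2=51/32)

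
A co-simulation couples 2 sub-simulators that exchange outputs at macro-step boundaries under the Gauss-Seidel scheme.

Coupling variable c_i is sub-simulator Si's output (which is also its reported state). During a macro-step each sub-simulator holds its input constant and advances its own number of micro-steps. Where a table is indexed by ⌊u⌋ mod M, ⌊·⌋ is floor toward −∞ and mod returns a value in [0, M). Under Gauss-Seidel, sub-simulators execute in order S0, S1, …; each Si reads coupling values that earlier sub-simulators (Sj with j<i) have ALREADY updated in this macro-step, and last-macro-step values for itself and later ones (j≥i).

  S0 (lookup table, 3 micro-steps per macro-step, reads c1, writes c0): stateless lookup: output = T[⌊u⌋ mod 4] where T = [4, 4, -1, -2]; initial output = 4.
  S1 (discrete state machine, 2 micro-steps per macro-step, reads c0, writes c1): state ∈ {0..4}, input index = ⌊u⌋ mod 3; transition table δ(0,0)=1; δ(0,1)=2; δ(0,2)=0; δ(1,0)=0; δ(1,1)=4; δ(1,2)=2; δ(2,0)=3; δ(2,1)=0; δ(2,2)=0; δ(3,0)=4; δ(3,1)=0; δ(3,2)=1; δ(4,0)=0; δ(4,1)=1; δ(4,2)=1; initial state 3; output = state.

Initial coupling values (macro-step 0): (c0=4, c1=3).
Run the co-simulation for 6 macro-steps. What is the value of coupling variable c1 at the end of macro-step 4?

macro 1: S0 reads c1=3 → after 3×micro: -2; S1 reads c0=-2 → after 2×micro: 2 ⇒ (c0=-2, c1=2)
macro 2: S0 reads c1=2 → after 3×micro: -1; S1 reads c0=-1 → after 2×micro: 0 ⇒ (c0=-1, c1=0)
macro 3: S0 reads c1=0 → after 3×micro: 4; S1 reads c0=4 → after 2×micro: 0 ⇒ (c0=4, c1=0)
macro 4: S0 reads c1=0 → after 3×micro: 4; S1 reads c0=4 → after 2×micro: 0 ⇒ (c0=4, c1=0)
macro 5: S0 reads c1=0 → after 3×micro: 4; S1 reads c0=4 → after 2×micro: 0 ⇒ (c0=4, c1=0)
macro 6: S0 reads c1=0 → after 3×micro: 4; S1 reads c0=4 → after 2×micro: 0 ⇒ (c0=4, c1=0)

c1 at macro-step 4 = 0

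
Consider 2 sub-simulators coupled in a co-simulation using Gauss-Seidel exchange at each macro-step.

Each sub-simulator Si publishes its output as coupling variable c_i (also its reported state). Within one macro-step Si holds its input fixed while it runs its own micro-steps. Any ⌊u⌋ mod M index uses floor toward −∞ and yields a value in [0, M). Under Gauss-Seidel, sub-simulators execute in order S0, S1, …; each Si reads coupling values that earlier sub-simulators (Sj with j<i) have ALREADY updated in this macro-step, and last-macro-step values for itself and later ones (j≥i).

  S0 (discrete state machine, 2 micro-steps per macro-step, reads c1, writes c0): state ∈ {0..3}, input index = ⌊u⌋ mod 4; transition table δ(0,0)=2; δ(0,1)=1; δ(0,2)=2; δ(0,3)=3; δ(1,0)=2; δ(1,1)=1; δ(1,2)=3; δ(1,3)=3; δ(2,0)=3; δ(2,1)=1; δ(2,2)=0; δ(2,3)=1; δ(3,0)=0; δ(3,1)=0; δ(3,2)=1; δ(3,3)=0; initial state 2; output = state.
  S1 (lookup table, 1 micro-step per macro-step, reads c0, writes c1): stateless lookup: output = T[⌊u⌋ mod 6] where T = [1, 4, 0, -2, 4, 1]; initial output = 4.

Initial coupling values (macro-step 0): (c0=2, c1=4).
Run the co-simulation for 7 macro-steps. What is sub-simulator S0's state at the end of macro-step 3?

S0 state at macro-step 3 = 3

macro 1: S0 reads c1=4 → after 2×micro: 0; S1 reads c0=0 → after 1×micro: 1 ⇒ (c0=0, c1=1)
macro 2: S0 reads c1=1 → after 2×micro: 1; S1 reads c0=1 → after 1×micro: 4 ⇒ (c0=1, c1=4)
macro 3: S0 reads c1=4 → after 2×micro: 3; S1 reads c0=3 → after 1×micro: -2 ⇒ (c0=3, c1=-2)
macro 4: S0 reads c1=-2 → after 2×micro: 3; S1 reads c0=3 → after 1×micro: -2 ⇒ (c0=3, c1=-2)
macro 5: S0 reads c1=-2 → after 2×micro: 3; S1 reads c0=3 → after 1×micro: -2 ⇒ (c0=3, c1=-2)
macro 6: S0 reads c1=-2 → after 2×micro: 3; S1 reads c0=3 → after 1×micro: -2 ⇒ (c0=3, c1=-2)
macro 7: S0 reads c1=-2 → after 2×micro: 3; S1 reads c0=3 → after 1×micro: -2 ⇒ (c0=3, c1=-2)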